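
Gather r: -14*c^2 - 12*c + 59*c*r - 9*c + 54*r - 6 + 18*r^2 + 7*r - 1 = -14*c^2 - 21*c + 18*r^2 + r*(59*c + 61) - 7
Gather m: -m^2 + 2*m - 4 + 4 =-m^2 + 2*m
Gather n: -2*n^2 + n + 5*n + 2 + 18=-2*n^2 + 6*n + 20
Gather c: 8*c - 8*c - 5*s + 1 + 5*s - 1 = 0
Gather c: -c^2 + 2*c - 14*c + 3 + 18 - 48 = -c^2 - 12*c - 27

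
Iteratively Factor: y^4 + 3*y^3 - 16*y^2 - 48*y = (y + 3)*(y^3 - 16*y) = (y - 4)*(y + 3)*(y^2 + 4*y) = y*(y - 4)*(y + 3)*(y + 4)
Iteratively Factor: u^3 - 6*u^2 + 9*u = (u - 3)*(u^2 - 3*u) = u*(u - 3)*(u - 3)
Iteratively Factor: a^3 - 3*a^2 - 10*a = (a - 5)*(a^2 + 2*a) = a*(a - 5)*(a + 2)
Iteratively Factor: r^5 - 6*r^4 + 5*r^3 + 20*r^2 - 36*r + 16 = (r - 1)*(r^4 - 5*r^3 + 20*r - 16) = (r - 1)^2*(r^3 - 4*r^2 - 4*r + 16) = (r - 4)*(r - 1)^2*(r^2 - 4) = (r - 4)*(r - 2)*(r - 1)^2*(r + 2)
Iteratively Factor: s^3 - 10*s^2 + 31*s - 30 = (s - 5)*(s^2 - 5*s + 6) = (s - 5)*(s - 3)*(s - 2)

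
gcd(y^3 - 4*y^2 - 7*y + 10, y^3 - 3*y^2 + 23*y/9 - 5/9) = y - 1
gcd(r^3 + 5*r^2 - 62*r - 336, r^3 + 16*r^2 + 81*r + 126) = r^2 + 13*r + 42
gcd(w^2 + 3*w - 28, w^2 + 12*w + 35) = w + 7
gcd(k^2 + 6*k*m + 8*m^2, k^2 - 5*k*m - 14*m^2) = k + 2*m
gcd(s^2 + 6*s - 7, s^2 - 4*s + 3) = s - 1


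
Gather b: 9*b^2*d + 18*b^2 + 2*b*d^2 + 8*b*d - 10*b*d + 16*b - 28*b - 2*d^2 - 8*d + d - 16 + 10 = b^2*(9*d + 18) + b*(2*d^2 - 2*d - 12) - 2*d^2 - 7*d - 6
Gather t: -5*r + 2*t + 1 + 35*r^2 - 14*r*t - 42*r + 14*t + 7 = 35*r^2 - 47*r + t*(16 - 14*r) + 8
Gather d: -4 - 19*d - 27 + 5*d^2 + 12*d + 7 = 5*d^2 - 7*d - 24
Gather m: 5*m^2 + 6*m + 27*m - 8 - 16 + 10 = 5*m^2 + 33*m - 14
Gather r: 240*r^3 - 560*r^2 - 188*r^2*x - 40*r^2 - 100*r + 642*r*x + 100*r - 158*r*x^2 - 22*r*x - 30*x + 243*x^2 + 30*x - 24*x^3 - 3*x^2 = 240*r^3 + r^2*(-188*x - 600) + r*(-158*x^2 + 620*x) - 24*x^3 + 240*x^2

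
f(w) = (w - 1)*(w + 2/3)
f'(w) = 2*w - 1/3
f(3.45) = 10.09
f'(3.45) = 6.57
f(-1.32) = 1.52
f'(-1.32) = -2.97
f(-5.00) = 26.00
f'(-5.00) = -10.33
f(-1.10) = 0.91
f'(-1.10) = -2.53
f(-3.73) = 14.49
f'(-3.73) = -7.79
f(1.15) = 0.27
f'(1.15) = 1.97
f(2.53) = 4.89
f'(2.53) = 4.73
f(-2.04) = 4.17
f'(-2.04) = -4.41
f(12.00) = 139.33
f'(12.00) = 23.67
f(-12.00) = 147.33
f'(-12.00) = -24.33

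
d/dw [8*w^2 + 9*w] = 16*w + 9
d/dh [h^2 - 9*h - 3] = 2*h - 9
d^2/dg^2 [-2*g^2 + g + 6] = -4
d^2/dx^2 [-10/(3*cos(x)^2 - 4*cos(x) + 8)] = 10*(-36*sin(x)^4 - 62*sin(x)^2 - 77*cos(x) + 9*cos(3*x) + 82)/(3*sin(x)^2 + 4*cos(x) - 11)^3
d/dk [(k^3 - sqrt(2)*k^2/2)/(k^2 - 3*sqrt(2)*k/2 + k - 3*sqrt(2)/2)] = k*(-k*(2*k - sqrt(2))*(4*k - 3*sqrt(2) + 2) + 2*(3*k - sqrt(2))*(2*k^2 - 3*sqrt(2)*k + 2*k - 3*sqrt(2)))/(2*k^2 - 3*sqrt(2)*k + 2*k - 3*sqrt(2))^2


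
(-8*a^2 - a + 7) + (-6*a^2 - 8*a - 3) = -14*a^2 - 9*a + 4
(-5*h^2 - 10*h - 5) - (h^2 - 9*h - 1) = -6*h^2 - h - 4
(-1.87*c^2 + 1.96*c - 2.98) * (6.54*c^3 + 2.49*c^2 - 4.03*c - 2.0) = -12.2298*c^5 + 8.1621*c^4 - 7.0727*c^3 - 11.579*c^2 + 8.0894*c + 5.96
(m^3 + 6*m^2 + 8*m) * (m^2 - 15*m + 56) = m^5 - 9*m^4 - 26*m^3 + 216*m^2 + 448*m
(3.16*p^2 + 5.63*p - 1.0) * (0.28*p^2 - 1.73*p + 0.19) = 0.8848*p^4 - 3.8904*p^3 - 9.4195*p^2 + 2.7997*p - 0.19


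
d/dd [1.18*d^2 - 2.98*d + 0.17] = 2.36*d - 2.98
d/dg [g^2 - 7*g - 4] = 2*g - 7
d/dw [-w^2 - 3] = -2*w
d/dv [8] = 0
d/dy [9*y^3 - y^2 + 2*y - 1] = 27*y^2 - 2*y + 2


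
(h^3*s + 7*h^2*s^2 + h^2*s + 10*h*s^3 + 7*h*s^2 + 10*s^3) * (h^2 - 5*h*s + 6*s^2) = h^5*s + 2*h^4*s^2 + h^4*s - 19*h^3*s^3 + 2*h^3*s^2 - 8*h^2*s^4 - 19*h^2*s^3 + 60*h*s^5 - 8*h*s^4 + 60*s^5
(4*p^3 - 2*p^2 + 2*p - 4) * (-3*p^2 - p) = -12*p^5 + 2*p^4 - 4*p^3 + 10*p^2 + 4*p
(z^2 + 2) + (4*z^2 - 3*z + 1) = 5*z^2 - 3*z + 3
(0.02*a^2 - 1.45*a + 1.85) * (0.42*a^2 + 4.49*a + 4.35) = 0.0084*a^4 - 0.5192*a^3 - 5.6465*a^2 + 1.999*a + 8.0475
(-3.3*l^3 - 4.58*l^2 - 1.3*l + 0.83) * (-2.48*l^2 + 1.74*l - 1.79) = 8.184*l^5 + 5.6164*l^4 + 1.1618*l^3 + 3.8778*l^2 + 3.7712*l - 1.4857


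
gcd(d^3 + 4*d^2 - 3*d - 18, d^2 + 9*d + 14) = 1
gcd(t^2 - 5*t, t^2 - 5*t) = t^2 - 5*t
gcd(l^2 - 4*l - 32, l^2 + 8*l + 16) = l + 4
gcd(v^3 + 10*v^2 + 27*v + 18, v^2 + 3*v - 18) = v + 6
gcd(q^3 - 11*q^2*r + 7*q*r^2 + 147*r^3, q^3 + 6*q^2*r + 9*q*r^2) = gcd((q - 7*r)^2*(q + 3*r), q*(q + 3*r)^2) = q + 3*r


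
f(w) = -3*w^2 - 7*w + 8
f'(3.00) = -25.00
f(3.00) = -40.00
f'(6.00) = -43.00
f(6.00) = -142.00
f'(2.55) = -22.30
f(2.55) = -29.36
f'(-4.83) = 21.98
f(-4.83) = -28.18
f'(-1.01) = -0.94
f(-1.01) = 12.01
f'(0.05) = -7.30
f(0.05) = 7.64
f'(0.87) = -12.22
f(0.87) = -0.36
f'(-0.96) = -1.24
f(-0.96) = 11.96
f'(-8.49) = 43.94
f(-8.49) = -148.81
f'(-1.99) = 4.94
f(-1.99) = 10.05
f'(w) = -6*w - 7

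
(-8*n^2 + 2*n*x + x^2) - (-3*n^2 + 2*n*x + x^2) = -5*n^2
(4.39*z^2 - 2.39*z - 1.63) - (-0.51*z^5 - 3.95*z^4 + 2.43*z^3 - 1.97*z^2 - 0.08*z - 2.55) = 0.51*z^5 + 3.95*z^4 - 2.43*z^3 + 6.36*z^2 - 2.31*z + 0.92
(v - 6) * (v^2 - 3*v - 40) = v^3 - 9*v^2 - 22*v + 240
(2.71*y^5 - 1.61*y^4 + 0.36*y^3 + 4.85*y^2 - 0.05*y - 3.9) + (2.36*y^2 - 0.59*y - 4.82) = 2.71*y^5 - 1.61*y^4 + 0.36*y^3 + 7.21*y^2 - 0.64*y - 8.72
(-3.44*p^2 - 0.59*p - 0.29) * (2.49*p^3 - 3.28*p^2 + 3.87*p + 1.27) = -8.5656*p^5 + 9.8141*p^4 - 12.0997*p^3 - 5.7009*p^2 - 1.8716*p - 0.3683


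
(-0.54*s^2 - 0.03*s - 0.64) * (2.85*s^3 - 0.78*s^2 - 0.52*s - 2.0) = -1.539*s^5 + 0.3357*s^4 - 1.5198*s^3 + 1.5948*s^2 + 0.3928*s + 1.28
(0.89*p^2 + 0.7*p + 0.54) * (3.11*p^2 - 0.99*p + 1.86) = 2.7679*p^4 + 1.2959*p^3 + 2.6418*p^2 + 0.7674*p + 1.0044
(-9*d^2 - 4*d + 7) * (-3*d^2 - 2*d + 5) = 27*d^4 + 30*d^3 - 58*d^2 - 34*d + 35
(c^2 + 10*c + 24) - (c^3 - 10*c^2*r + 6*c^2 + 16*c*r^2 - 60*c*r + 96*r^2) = -c^3 + 10*c^2*r - 5*c^2 - 16*c*r^2 + 60*c*r + 10*c - 96*r^2 + 24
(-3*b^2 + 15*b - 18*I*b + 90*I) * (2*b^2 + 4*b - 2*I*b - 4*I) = -6*b^4 + 18*b^3 - 30*I*b^3 + 24*b^2 + 90*I*b^2 + 108*b + 300*I*b + 360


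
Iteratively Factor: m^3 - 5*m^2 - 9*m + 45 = (m + 3)*(m^2 - 8*m + 15) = (m - 3)*(m + 3)*(m - 5)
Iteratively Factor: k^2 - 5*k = (k - 5)*(k)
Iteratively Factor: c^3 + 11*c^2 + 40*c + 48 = (c + 4)*(c^2 + 7*c + 12) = (c + 4)^2*(c + 3)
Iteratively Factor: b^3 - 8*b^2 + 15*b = (b - 5)*(b^2 - 3*b) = b*(b - 5)*(b - 3)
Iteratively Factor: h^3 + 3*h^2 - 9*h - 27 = (h + 3)*(h^2 - 9) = (h + 3)^2*(h - 3)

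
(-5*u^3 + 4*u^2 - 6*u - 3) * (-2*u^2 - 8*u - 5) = 10*u^5 + 32*u^4 + 5*u^3 + 34*u^2 + 54*u + 15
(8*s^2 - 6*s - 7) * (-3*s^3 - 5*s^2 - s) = -24*s^5 - 22*s^4 + 43*s^3 + 41*s^2 + 7*s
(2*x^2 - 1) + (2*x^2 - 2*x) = 4*x^2 - 2*x - 1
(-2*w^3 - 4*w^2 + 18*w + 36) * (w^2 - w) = -2*w^5 - 2*w^4 + 22*w^3 + 18*w^2 - 36*w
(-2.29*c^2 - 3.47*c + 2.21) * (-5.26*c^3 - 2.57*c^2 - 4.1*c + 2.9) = 12.0454*c^5 + 24.1375*c^4 + 6.6823*c^3 + 1.9063*c^2 - 19.124*c + 6.409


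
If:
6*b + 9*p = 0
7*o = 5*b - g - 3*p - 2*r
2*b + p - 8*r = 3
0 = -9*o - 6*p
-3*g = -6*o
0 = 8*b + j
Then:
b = -9/32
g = -1/4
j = 9/4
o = -1/8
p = 3/16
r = -27/64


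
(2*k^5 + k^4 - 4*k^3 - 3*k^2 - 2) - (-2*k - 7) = 2*k^5 + k^4 - 4*k^3 - 3*k^2 + 2*k + 5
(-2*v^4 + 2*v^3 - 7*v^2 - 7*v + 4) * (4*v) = -8*v^5 + 8*v^4 - 28*v^3 - 28*v^2 + 16*v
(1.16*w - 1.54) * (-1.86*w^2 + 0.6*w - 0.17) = -2.1576*w^3 + 3.5604*w^2 - 1.1212*w + 0.2618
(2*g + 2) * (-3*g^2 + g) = -6*g^3 - 4*g^2 + 2*g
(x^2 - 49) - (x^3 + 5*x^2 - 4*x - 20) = -x^3 - 4*x^2 + 4*x - 29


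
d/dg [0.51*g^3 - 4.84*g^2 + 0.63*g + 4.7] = 1.53*g^2 - 9.68*g + 0.63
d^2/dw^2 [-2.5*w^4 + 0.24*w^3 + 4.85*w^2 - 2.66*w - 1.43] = -30.0*w^2 + 1.44*w + 9.7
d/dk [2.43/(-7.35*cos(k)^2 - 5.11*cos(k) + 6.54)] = -(35.721*cos(k) + 12.4173)*sin(k)/(7.35*cos(k)^2 + 5.11*cos(k) - 6.54)^2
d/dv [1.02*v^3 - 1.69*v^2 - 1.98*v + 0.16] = 3.06*v^2 - 3.38*v - 1.98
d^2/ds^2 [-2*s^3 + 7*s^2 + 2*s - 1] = 14 - 12*s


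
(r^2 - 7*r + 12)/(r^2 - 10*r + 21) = (r - 4)/(r - 7)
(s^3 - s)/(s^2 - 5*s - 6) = s*(s - 1)/(s - 6)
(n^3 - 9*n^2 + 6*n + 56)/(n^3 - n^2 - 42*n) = (n^2 - 2*n - 8)/(n*(n + 6))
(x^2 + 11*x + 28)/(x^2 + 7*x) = (x + 4)/x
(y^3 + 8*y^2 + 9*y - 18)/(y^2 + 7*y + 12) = (y^2 + 5*y - 6)/(y + 4)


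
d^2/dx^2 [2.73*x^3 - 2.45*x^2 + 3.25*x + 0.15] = 16.38*x - 4.9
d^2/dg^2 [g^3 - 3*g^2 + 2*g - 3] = 6*g - 6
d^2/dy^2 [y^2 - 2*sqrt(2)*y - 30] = 2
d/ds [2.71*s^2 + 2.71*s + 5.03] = 5.42*s + 2.71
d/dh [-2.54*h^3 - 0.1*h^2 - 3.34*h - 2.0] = -7.62*h^2 - 0.2*h - 3.34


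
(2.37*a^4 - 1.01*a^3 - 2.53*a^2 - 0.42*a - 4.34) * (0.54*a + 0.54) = 1.2798*a^5 + 0.7344*a^4 - 1.9116*a^3 - 1.593*a^2 - 2.5704*a - 2.3436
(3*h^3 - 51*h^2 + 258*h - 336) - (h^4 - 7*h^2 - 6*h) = -h^4 + 3*h^3 - 44*h^2 + 264*h - 336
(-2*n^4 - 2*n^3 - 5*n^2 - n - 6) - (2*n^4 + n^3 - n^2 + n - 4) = -4*n^4 - 3*n^3 - 4*n^2 - 2*n - 2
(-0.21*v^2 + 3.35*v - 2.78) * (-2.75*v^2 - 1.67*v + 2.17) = 0.5775*v^4 - 8.8618*v^3 + 1.5948*v^2 + 11.9121*v - 6.0326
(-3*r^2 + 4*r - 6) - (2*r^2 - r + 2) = -5*r^2 + 5*r - 8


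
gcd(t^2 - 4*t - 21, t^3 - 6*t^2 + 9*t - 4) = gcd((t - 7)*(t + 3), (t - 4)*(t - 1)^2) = 1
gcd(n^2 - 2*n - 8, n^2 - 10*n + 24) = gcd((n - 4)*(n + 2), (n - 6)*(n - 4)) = n - 4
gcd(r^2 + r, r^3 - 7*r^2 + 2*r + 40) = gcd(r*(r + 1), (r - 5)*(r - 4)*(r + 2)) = 1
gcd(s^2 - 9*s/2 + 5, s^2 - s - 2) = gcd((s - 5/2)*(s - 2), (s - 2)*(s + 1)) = s - 2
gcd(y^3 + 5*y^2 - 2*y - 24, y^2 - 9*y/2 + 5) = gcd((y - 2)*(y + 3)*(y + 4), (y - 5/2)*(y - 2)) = y - 2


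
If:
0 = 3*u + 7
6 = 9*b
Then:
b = 2/3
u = -7/3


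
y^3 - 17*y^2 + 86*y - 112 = (y - 8)*(y - 7)*(y - 2)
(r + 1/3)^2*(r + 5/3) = r^3 + 7*r^2/3 + 11*r/9 + 5/27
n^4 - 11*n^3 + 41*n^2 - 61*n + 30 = (n - 5)*(n - 3)*(n - 2)*(n - 1)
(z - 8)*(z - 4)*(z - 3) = z^3 - 15*z^2 + 68*z - 96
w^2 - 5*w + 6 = (w - 3)*(w - 2)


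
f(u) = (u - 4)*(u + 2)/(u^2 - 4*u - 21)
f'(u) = (4 - 2*u)*(u - 4)*(u + 2)/(u^2 - 4*u - 21)^2 + (u - 4)/(u^2 - 4*u - 21) + (u + 2)/(u^2 - 4*u - 21)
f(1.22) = 0.37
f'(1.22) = -0.04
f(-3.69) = 1.76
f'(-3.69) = 1.45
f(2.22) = 0.30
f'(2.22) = -0.09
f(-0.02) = 0.38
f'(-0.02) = 0.02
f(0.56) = 0.38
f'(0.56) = -0.01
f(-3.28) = 3.24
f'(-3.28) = 8.90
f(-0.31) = 0.37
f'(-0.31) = 0.05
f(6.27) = -2.77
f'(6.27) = -5.06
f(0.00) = 0.38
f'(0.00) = 0.02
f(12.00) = 1.49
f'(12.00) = -0.10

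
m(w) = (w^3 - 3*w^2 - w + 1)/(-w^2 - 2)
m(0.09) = -0.44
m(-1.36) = 1.48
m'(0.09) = 0.79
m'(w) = 2*w*(w^3 - 3*w^2 - w + 1)/(-w^2 - 2)^2 + (3*w^2 - 6*w - 1)/(-w^2 - 2)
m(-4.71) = 6.84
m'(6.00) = -1.01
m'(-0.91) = -2.15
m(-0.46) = -0.33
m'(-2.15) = -1.87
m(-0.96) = 0.58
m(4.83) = -1.53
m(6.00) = -2.71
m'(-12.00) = -1.03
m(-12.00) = 14.71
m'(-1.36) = -2.25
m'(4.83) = -0.99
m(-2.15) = 3.12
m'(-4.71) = -1.22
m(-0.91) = 0.47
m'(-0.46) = -1.22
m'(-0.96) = -2.20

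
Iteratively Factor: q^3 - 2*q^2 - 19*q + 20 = (q + 4)*(q^2 - 6*q + 5) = (q - 1)*(q + 4)*(q - 5)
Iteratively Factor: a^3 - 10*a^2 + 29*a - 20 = (a - 4)*(a^2 - 6*a + 5) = (a - 5)*(a - 4)*(a - 1)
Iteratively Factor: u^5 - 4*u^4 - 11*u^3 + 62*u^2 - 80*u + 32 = (u - 1)*(u^4 - 3*u^3 - 14*u^2 + 48*u - 32) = (u - 4)*(u - 1)*(u^3 + u^2 - 10*u + 8) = (u - 4)*(u - 1)^2*(u^2 + 2*u - 8) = (u - 4)*(u - 1)^2*(u + 4)*(u - 2)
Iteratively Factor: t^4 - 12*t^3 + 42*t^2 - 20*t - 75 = (t - 5)*(t^3 - 7*t^2 + 7*t + 15) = (t - 5)*(t + 1)*(t^2 - 8*t + 15) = (t - 5)^2*(t + 1)*(t - 3)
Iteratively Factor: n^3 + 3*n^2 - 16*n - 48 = (n - 4)*(n^2 + 7*n + 12) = (n - 4)*(n + 3)*(n + 4)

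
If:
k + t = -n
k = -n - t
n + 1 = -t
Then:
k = 1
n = -t - 1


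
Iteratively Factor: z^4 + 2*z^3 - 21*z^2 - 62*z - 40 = (z + 4)*(z^3 - 2*z^2 - 13*z - 10) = (z + 1)*(z + 4)*(z^2 - 3*z - 10) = (z - 5)*(z + 1)*(z + 4)*(z + 2)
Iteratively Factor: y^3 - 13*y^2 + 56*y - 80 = (y - 4)*(y^2 - 9*y + 20) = (y - 5)*(y - 4)*(y - 4)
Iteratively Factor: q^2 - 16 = (q + 4)*(q - 4)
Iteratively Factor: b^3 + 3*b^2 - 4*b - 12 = (b + 2)*(b^2 + b - 6) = (b + 2)*(b + 3)*(b - 2)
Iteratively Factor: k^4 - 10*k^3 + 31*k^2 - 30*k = (k)*(k^3 - 10*k^2 + 31*k - 30) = k*(k - 2)*(k^2 - 8*k + 15) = k*(k - 5)*(k - 2)*(k - 3)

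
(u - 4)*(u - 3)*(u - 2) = u^3 - 9*u^2 + 26*u - 24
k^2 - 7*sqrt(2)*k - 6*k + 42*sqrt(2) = (k - 6)*(k - 7*sqrt(2))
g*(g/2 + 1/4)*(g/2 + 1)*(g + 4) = g^4/4 + 13*g^3/8 + 11*g^2/4 + g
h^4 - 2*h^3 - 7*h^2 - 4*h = h*(h - 4)*(h + 1)^2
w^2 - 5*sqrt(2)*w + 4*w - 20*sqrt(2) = (w + 4)*(w - 5*sqrt(2))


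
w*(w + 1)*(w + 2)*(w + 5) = w^4 + 8*w^3 + 17*w^2 + 10*w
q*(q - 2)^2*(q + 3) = q^4 - q^3 - 8*q^2 + 12*q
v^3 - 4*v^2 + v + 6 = (v - 3)*(v - 2)*(v + 1)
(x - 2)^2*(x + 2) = x^3 - 2*x^2 - 4*x + 8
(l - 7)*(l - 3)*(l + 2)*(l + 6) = l^4 - 2*l^3 - 47*l^2 + 48*l + 252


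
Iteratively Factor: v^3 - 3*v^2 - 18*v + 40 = (v - 5)*(v^2 + 2*v - 8) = (v - 5)*(v - 2)*(v + 4)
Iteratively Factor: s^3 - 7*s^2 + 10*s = (s - 5)*(s^2 - 2*s) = s*(s - 5)*(s - 2)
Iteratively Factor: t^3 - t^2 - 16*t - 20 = (t - 5)*(t^2 + 4*t + 4) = (t - 5)*(t + 2)*(t + 2)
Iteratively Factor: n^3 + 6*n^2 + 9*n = (n + 3)*(n^2 + 3*n) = n*(n + 3)*(n + 3)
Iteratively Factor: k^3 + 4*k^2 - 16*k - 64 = (k + 4)*(k^2 - 16) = (k + 4)^2*(k - 4)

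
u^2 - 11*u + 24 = (u - 8)*(u - 3)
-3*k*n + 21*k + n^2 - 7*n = (-3*k + n)*(n - 7)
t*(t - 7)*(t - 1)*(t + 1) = t^4 - 7*t^3 - t^2 + 7*t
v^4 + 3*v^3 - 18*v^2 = v^2*(v - 3)*(v + 6)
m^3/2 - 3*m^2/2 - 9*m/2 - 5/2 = (m/2 + 1/2)*(m - 5)*(m + 1)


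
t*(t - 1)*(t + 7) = t^3 + 6*t^2 - 7*t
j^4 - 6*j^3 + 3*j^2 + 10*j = j*(j - 5)*(j - 2)*(j + 1)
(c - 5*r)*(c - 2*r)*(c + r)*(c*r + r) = c^4*r - 6*c^3*r^2 + c^3*r + 3*c^2*r^3 - 6*c^2*r^2 + 10*c*r^4 + 3*c*r^3 + 10*r^4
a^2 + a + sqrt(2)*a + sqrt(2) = (a + 1)*(a + sqrt(2))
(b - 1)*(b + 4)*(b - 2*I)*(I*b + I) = I*b^4 + 2*b^3 + 4*I*b^3 + 8*b^2 - I*b^2 - 2*b - 4*I*b - 8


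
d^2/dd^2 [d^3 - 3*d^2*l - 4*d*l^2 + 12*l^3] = 6*d - 6*l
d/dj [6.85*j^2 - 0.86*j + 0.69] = 13.7*j - 0.86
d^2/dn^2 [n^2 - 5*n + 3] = 2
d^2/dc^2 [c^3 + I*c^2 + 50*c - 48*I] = 6*c + 2*I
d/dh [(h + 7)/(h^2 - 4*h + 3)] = (h^2 - 4*h - 2*(h - 2)*(h + 7) + 3)/(h^2 - 4*h + 3)^2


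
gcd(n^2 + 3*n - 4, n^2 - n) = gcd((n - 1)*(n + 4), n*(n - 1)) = n - 1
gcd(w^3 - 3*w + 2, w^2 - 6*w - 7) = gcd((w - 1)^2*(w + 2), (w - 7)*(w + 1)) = 1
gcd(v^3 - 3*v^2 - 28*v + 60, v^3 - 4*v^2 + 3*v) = 1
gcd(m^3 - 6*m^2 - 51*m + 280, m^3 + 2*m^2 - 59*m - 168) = m^2 - m - 56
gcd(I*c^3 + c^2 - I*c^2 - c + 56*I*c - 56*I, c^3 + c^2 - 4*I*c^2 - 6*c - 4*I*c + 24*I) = 1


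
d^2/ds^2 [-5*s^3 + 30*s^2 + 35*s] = 60 - 30*s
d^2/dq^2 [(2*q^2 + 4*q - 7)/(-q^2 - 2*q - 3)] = 26*(3*q^2 + 6*q + 1)/(q^6 + 6*q^5 + 21*q^4 + 44*q^3 + 63*q^2 + 54*q + 27)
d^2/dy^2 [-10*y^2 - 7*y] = -20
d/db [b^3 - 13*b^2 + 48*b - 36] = 3*b^2 - 26*b + 48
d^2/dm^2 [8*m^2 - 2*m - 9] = 16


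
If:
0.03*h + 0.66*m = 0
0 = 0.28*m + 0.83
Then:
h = 65.21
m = -2.96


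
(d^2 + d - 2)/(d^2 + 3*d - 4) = (d + 2)/(d + 4)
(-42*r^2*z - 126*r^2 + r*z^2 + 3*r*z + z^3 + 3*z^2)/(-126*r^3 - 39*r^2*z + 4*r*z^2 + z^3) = (z + 3)/(3*r + z)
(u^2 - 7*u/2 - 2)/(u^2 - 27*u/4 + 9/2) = 2*(2*u^2 - 7*u - 4)/(4*u^2 - 27*u + 18)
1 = 1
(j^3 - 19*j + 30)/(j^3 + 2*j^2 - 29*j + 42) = (j + 5)/(j + 7)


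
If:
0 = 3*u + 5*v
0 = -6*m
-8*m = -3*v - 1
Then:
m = 0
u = 5/9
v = -1/3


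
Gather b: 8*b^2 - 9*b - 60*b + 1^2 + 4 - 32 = 8*b^2 - 69*b - 27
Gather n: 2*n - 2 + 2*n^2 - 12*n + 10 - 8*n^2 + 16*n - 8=-6*n^2 + 6*n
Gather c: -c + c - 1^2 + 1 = 0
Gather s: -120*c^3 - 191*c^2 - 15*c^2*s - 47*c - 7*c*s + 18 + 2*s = -120*c^3 - 191*c^2 - 47*c + s*(-15*c^2 - 7*c + 2) + 18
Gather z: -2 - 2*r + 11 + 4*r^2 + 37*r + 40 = 4*r^2 + 35*r + 49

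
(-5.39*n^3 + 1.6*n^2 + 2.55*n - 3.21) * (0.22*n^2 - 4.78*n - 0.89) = -1.1858*n^5 + 26.1162*n^4 - 2.2899*n^3 - 14.3192*n^2 + 13.0743*n + 2.8569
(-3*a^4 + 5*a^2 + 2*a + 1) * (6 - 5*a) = 15*a^5 - 18*a^4 - 25*a^3 + 20*a^2 + 7*a + 6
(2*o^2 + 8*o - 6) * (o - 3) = 2*o^3 + 2*o^2 - 30*o + 18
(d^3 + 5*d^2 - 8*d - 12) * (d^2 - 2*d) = d^5 + 3*d^4 - 18*d^3 + 4*d^2 + 24*d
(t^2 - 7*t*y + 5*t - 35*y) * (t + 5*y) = t^3 - 2*t^2*y + 5*t^2 - 35*t*y^2 - 10*t*y - 175*y^2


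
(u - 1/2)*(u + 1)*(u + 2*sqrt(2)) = u^3 + u^2/2 + 2*sqrt(2)*u^2 - u/2 + sqrt(2)*u - sqrt(2)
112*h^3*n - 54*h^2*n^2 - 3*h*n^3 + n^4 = n*(-8*h + n)*(-2*h + n)*(7*h + n)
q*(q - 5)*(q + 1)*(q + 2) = q^4 - 2*q^3 - 13*q^2 - 10*q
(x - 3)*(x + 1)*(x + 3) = x^3 + x^2 - 9*x - 9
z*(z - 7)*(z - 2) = z^3 - 9*z^2 + 14*z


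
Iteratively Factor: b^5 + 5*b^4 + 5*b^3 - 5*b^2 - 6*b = (b)*(b^4 + 5*b^3 + 5*b^2 - 5*b - 6) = b*(b + 3)*(b^3 + 2*b^2 - b - 2) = b*(b + 2)*(b + 3)*(b^2 - 1) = b*(b - 1)*(b + 2)*(b + 3)*(b + 1)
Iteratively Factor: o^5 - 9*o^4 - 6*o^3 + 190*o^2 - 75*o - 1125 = (o + 3)*(o^4 - 12*o^3 + 30*o^2 + 100*o - 375) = (o + 3)^2*(o^3 - 15*o^2 + 75*o - 125) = (o - 5)*(o + 3)^2*(o^2 - 10*o + 25) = (o - 5)^2*(o + 3)^2*(o - 5)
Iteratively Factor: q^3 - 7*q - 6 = (q - 3)*(q^2 + 3*q + 2) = (q - 3)*(q + 1)*(q + 2)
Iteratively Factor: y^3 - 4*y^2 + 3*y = (y - 3)*(y^2 - y) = (y - 3)*(y - 1)*(y)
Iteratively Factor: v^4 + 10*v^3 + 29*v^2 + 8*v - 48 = (v + 4)*(v^3 + 6*v^2 + 5*v - 12) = (v - 1)*(v + 4)*(v^2 + 7*v + 12) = (v - 1)*(v + 3)*(v + 4)*(v + 4)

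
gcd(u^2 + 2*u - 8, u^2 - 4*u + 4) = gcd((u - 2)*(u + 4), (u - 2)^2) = u - 2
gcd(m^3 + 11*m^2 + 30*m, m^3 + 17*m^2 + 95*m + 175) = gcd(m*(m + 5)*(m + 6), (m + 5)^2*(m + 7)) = m + 5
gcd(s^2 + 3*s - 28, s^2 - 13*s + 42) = 1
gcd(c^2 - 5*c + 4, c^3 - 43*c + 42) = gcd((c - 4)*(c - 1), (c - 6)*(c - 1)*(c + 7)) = c - 1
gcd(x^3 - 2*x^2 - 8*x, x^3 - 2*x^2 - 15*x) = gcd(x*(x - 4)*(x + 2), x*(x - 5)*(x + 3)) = x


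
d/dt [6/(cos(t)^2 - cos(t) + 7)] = 6*(2*cos(t) - 1)*sin(t)/(sin(t)^2 + cos(t) - 8)^2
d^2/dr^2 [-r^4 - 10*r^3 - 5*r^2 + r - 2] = -12*r^2 - 60*r - 10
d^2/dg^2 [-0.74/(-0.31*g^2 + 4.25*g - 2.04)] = (-0.142228*g^2 + 1.9499*g + 0.74*(0.62*g - 4.25)*(1.24*g - 8.5) - 0.935952)/(0.31*g^2 - 4.25*g + 2.04)^3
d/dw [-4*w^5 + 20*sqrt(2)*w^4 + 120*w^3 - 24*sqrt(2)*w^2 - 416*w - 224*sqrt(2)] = -20*w^4 + 80*sqrt(2)*w^3 + 360*w^2 - 48*sqrt(2)*w - 416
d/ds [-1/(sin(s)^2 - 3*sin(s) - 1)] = (2*sin(s) - 3)*cos(s)/(3*sin(s) + cos(s)^2)^2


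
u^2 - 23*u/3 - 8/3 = (u - 8)*(u + 1/3)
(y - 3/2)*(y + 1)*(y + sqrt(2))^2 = y^4 - y^3/2 + 2*sqrt(2)*y^3 - sqrt(2)*y^2 + y^2/2 - 3*sqrt(2)*y - y - 3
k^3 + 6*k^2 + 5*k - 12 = (k - 1)*(k + 3)*(k + 4)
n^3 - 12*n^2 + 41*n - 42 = (n - 7)*(n - 3)*(n - 2)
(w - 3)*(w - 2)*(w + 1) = w^3 - 4*w^2 + w + 6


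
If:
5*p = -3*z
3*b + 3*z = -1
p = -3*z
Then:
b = -1/3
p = 0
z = 0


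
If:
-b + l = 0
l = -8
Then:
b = -8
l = -8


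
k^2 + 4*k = k*(k + 4)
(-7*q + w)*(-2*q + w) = 14*q^2 - 9*q*w + w^2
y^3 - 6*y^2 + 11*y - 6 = (y - 3)*(y - 2)*(y - 1)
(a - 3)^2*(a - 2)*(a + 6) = a^4 - 2*a^3 - 27*a^2 + 108*a - 108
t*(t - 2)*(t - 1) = t^3 - 3*t^2 + 2*t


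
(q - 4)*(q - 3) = q^2 - 7*q + 12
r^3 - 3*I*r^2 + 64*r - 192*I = (r - 8*I)*(r - 3*I)*(r + 8*I)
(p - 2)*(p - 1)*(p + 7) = p^3 + 4*p^2 - 19*p + 14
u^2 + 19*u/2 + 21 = (u + 7/2)*(u + 6)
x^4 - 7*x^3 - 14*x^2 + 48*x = x*(x - 8)*(x - 2)*(x + 3)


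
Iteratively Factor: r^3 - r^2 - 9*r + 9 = (r + 3)*(r^2 - 4*r + 3) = (r - 1)*(r + 3)*(r - 3)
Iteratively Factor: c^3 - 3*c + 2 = (c - 1)*(c^2 + c - 2) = (c - 1)*(c + 2)*(c - 1)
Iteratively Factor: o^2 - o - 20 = (o + 4)*(o - 5)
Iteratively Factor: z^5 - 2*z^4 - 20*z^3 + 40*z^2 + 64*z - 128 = (z + 4)*(z^4 - 6*z^3 + 4*z^2 + 24*z - 32) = (z + 2)*(z + 4)*(z^3 - 8*z^2 + 20*z - 16) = (z - 4)*(z + 2)*(z + 4)*(z^2 - 4*z + 4) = (z - 4)*(z - 2)*(z + 2)*(z + 4)*(z - 2)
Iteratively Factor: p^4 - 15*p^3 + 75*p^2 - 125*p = (p - 5)*(p^3 - 10*p^2 + 25*p) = p*(p - 5)*(p^2 - 10*p + 25) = p*(p - 5)^2*(p - 5)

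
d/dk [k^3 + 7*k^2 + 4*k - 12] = 3*k^2 + 14*k + 4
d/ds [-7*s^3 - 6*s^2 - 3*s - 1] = -21*s^2 - 12*s - 3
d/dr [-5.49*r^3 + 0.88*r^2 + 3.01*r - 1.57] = -16.47*r^2 + 1.76*r + 3.01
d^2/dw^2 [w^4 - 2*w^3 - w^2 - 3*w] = 12*w^2 - 12*w - 2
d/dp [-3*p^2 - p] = -6*p - 1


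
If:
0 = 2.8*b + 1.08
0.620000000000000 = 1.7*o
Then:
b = -0.39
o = 0.36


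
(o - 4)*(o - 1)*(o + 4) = o^3 - o^2 - 16*o + 16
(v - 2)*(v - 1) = v^2 - 3*v + 2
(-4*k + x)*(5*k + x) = -20*k^2 + k*x + x^2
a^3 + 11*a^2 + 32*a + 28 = (a + 2)^2*(a + 7)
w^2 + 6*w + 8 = (w + 2)*(w + 4)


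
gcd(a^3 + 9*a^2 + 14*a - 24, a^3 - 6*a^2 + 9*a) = 1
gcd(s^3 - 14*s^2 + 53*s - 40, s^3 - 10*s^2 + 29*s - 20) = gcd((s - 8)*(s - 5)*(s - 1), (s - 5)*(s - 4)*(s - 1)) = s^2 - 6*s + 5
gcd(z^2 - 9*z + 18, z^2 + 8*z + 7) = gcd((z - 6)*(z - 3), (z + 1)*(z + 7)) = 1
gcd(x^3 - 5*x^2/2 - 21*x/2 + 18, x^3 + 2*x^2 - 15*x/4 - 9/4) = x^2 + 3*x/2 - 9/2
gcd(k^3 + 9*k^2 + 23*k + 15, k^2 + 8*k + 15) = k^2 + 8*k + 15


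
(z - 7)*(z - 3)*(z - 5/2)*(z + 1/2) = z^4 - 12*z^3 + 159*z^2/4 - 59*z/2 - 105/4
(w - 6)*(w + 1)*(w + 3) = w^3 - 2*w^2 - 21*w - 18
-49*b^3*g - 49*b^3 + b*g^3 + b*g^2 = (-7*b + g)*(7*b + g)*(b*g + b)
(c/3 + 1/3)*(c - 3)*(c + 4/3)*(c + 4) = c^4/3 + 10*c^3/9 - 25*c^2/9 - 80*c/9 - 16/3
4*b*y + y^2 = y*(4*b + y)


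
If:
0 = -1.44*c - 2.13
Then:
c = -1.48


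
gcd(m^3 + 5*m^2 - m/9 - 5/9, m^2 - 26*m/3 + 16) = 1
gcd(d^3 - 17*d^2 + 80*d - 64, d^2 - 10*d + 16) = d - 8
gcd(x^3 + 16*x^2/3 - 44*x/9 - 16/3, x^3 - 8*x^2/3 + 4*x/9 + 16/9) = x^2 - 2*x/3 - 8/9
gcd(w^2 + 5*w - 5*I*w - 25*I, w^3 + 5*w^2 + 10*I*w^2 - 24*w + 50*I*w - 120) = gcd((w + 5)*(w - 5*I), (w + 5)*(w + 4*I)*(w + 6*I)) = w + 5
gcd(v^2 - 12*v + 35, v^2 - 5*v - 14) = v - 7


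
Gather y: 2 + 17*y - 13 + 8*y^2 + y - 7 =8*y^2 + 18*y - 18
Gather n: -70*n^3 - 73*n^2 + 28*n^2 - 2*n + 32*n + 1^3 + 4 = -70*n^3 - 45*n^2 + 30*n + 5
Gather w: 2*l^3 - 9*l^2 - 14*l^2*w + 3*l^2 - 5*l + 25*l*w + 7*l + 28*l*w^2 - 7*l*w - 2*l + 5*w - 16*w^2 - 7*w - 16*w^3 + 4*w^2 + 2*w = 2*l^3 - 6*l^2 - 16*w^3 + w^2*(28*l - 12) + w*(-14*l^2 + 18*l)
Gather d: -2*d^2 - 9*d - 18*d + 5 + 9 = -2*d^2 - 27*d + 14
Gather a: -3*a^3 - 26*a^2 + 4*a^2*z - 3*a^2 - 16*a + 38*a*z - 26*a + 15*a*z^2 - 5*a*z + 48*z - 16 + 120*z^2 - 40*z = -3*a^3 + a^2*(4*z - 29) + a*(15*z^2 + 33*z - 42) + 120*z^2 + 8*z - 16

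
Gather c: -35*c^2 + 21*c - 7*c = -35*c^2 + 14*c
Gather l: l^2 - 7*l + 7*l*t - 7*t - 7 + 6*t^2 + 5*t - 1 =l^2 + l*(7*t - 7) + 6*t^2 - 2*t - 8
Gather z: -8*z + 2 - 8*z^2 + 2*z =-8*z^2 - 6*z + 2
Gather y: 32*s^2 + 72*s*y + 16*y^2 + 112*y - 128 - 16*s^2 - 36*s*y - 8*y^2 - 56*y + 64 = 16*s^2 + 8*y^2 + y*(36*s + 56) - 64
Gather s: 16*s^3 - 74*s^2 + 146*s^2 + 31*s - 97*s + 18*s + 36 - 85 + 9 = 16*s^3 + 72*s^2 - 48*s - 40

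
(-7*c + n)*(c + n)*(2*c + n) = -14*c^3 - 19*c^2*n - 4*c*n^2 + n^3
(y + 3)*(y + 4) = y^2 + 7*y + 12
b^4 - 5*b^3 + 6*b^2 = b^2*(b - 3)*(b - 2)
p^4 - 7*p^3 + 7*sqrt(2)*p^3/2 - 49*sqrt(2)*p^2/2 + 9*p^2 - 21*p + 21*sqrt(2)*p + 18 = (p - 6)*(p - 1)*(p + sqrt(2)/2)*(p + 3*sqrt(2))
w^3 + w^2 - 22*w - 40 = (w - 5)*(w + 2)*(w + 4)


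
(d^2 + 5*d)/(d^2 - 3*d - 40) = d/(d - 8)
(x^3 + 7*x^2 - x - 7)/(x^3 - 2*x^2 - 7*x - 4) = (x^2 + 6*x - 7)/(x^2 - 3*x - 4)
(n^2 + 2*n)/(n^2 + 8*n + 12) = n/(n + 6)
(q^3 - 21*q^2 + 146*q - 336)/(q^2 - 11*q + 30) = (q^2 - 15*q + 56)/(q - 5)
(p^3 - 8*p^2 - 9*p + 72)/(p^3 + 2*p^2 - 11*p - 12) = (p^2 - 5*p - 24)/(p^2 + 5*p + 4)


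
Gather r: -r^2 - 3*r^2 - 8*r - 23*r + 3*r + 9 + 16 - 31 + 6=-4*r^2 - 28*r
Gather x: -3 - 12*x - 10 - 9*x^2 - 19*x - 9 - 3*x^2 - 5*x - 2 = -12*x^2 - 36*x - 24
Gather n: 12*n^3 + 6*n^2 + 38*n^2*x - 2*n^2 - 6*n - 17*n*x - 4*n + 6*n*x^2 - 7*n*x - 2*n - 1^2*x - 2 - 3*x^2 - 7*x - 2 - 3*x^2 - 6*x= 12*n^3 + n^2*(38*x + 4) + n*(6*x^2 - 24*x - 12) - 6*x^2 - 14*x - 4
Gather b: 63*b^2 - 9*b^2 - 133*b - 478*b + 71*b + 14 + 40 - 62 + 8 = 54*b^2 - 540*b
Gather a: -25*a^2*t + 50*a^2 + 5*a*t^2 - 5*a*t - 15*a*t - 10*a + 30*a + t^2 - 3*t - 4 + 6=a^2*(50 - 25*t) + a*(5*t^2 - 20*t + 20) + t^2 - 3*t + 2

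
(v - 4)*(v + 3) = v^2 - v - 12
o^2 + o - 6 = (o - 2)*(o + 3)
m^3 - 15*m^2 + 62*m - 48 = (m - 8)*(m - 6)*(m - 1)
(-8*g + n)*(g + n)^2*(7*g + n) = -56*g^4 - 113*g^3*n - 57*g^2*n^2 + g*n^3 + n^4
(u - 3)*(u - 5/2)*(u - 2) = u^3 - 15*u^2/2 + 37*u/2 - 15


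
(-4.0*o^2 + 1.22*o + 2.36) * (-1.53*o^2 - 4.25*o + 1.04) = 6.12*o^4 + 15.1334*o^3 - 12.9558*o^2 - 8.7612*o + 2.4544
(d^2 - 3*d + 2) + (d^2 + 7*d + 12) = 2*d^2 + 4*d + 14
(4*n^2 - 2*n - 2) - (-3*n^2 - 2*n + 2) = 7*n^2 - 4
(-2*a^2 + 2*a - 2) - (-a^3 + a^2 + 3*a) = a^3 - 3*a^2 - a - 2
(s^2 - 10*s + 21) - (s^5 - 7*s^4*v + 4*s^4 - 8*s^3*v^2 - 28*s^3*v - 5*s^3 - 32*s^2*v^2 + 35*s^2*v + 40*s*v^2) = -s^5 + 7*s^4*v - 4*s^4 + 8*s^3*v^2 + 28*s^3*v + 5*s^3 + 32*s^2*v^2 - 35*s^2*v + s^2 - 40*s*v^2 - 10*s + 21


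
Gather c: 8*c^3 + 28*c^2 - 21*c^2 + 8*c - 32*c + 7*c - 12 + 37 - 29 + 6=8*c^3 + 7*c^2 - 17*c + 2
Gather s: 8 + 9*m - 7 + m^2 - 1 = m^2 + 9*m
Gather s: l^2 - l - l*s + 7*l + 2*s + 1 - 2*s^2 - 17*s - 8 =l^2 + 6*l - 2*s^2 + s*(-l - 15) - 7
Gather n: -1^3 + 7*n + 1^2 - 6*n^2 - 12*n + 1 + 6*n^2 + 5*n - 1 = 0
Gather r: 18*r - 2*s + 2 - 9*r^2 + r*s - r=-9*r^2 + r*(s + 17) - 2*s + 2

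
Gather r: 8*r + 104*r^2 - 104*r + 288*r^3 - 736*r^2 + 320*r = 288*r^3 - 632*r^2 + 224*r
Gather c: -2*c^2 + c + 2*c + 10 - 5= -2*c^2 + 3*c + 5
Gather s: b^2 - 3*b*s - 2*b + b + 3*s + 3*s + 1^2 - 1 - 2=b^2 - b + s*(6 - 3*b) - 2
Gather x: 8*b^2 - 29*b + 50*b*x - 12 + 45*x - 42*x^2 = 8*b^2 - 29*b - 42*x^2 + x*(50*b + 45) - 12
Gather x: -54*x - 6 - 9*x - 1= -63*x - 7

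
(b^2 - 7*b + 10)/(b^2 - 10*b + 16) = (b - 5)/(b - 8)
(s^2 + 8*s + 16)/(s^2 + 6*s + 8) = (s + 4)/(s + 2)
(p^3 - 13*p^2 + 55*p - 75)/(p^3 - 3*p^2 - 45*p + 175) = (p - 3)/(p + 7)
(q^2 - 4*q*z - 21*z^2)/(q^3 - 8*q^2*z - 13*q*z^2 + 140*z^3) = (-q - 3*z)/(-q^2 + q*z + 20*z^2)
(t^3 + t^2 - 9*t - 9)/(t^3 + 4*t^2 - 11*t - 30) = (t^2 + 4*t + 3)/(t^2 + 7*t + 10)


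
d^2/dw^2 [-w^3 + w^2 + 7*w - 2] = 2 - 6*w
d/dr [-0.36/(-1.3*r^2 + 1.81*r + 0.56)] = (0.6516 - 0.936*r)/(-1.3*r^2 + 1.81*r + 0.56)^2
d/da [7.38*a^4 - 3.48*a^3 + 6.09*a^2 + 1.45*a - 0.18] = 29.52*a^3 - 10.44*a^2 + 12.18*a + 1.45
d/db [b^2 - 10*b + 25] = 2*b - 10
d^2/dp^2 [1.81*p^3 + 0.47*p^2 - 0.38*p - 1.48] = 10.86*p + 0.94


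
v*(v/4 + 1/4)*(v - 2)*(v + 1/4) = v^4/4 - 3*v^3/16 - 9*v^2/16 - v/8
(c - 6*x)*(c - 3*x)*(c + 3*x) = c^3 - 6*c^2*x - 9*c*x^2 + 54*x^3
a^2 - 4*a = a*(a - 4)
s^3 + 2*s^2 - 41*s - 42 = (s - 6)*(s + 1)*(s + 7)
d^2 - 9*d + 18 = (d - 6)*(d - 3)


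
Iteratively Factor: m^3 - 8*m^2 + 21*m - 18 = (m - 3)*(m^2 - 5*m + 6) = (m - 3)*(m - 2)*(m - 3)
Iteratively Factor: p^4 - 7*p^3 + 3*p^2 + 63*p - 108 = (p - 4)*(p^3 - 3*p^2 - 9*p + 27) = (p - 4)*(p - 3)*(p^2 - 9) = (p - 4)*(p - 3)*(p + 3)*(p - 3)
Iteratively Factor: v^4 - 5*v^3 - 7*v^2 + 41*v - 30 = (v - 2)*(v^3 - 3*v^2 - 13*v + 15) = (v - 2)*(v + 3)*(v^2 - 6*v + 5) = (v - 5)*(v - 2)*(v + 3)*(v - 1)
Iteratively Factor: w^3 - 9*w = (w - 3)*(w^2 + 3*w) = (w - 3)*(w + 3)*(w)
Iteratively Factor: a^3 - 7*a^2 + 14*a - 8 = (a - 1)*(a^2 - 6*a + 8) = (a - 4)*(a - 1)*(a - 2)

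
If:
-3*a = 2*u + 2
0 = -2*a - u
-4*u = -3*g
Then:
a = 2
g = -16/3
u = -4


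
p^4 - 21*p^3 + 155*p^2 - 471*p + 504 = (p - 8)*(p - 7)*(p - 3)^2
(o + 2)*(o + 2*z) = o^2 + 2*o*z + 2*o + 4*z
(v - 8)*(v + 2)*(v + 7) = v^3 + v^2 - 58*v - 112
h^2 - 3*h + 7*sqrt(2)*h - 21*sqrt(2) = (h - 3)*(h + 7*sqrt(2))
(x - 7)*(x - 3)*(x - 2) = x^3 - 12*x^2 + 41*x - 42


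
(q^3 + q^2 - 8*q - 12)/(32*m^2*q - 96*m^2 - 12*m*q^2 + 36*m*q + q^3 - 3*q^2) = (q^2 + 4*q + 4)/(32*m^2 - 12*m*q + q^2)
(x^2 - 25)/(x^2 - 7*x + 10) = (x + 5)/(x - 2)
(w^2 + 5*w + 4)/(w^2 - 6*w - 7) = (w + 4)/(w - 7)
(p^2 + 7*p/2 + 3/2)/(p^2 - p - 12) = (p + 1/2)/(p - 4)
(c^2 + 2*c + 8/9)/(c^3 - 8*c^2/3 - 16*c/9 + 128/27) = 3*(3*c + 2)/(9*c^2 - 36*c + 32)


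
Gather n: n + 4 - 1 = n + 3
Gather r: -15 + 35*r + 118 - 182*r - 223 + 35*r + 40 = -112*r - 80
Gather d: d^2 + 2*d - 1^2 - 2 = d^2 + 2*d - 3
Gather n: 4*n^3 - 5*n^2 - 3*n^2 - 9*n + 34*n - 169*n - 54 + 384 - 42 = 4*n^3 - 8*n^2 - 144*n + 288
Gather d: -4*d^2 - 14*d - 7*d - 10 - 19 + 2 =-4*d^2 - 21*d - 27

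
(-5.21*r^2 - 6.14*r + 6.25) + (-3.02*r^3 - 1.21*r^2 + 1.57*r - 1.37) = -3.02*r^3 - 6.42*r^2 - 4.57*r + 4.88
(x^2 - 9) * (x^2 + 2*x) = x^4 + 2*x^3 - 9*x^2 - 18*x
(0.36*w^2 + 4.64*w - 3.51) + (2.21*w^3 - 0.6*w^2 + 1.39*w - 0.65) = 2.21*w^3 - 0.24*w^2 + 6.03*w - 4.16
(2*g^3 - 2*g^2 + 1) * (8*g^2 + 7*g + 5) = 16*g^5 - 2*g^4 - 4*g^3 - 2*g^2 + 7*g + 5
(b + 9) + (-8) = b + 1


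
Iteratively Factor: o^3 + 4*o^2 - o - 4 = (o + 1)*(o^2 + 3*o - 4) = (o + 1)*(o + 4)*(o - 1)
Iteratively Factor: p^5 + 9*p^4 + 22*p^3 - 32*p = (p + 4)*(p^4 + 5*p^3 + 2*p^2 - 8*p) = (p + 2)*(p + 4)*(p^3 + 3*p^2 - 4*p) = (p + 2)*(p + 4)^2*(p^2 - p) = p*(p + 2)*(p + 4)^2*(p - 1)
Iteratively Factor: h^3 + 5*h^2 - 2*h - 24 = (h + 3)*(h^2 + 2*h - 8) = (h + 3)*(h + 4)*(h - 2)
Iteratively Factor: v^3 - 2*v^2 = (v)*(v^2 - 2*v) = v^2*(v - 2)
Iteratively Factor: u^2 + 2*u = (u + 2)*(u)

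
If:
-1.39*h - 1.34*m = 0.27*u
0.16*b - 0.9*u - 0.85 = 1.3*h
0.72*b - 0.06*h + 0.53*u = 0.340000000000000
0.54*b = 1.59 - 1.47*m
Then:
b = -0.33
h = -1.34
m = 1.20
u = 0.93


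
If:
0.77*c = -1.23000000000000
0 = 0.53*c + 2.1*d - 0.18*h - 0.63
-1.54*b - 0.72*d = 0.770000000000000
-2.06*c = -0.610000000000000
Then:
No Solution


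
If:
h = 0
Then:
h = 0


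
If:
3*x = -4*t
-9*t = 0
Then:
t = 0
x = 0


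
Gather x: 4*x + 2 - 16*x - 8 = -12*x - 6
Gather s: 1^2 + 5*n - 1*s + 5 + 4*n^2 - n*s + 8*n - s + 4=4*n^2 + 13*n + s*(-n - 2) + 10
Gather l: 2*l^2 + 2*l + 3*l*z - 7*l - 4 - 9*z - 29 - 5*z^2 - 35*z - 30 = 2*l^2 + l*(3*z - 5) - 5*z^2 - 44*z - 63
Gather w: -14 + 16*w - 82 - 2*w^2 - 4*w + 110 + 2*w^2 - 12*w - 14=0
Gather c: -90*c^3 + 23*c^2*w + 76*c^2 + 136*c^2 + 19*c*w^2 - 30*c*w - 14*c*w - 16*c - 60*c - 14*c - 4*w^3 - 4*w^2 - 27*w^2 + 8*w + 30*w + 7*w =-90*c^3 + c^2*(23*w + 212) + c*(19*w^2 - 44*w - 90) - 4*w^3 - 31*w^2 + 45*w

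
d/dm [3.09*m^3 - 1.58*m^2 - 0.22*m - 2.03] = 9.27*m^2 - 3.16*m - 0.22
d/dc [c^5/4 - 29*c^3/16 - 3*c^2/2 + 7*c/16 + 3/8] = 5*c^4/4 - 87*c^2/16 - 3*c + 7/16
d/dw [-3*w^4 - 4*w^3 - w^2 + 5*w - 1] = -12*w^3 - 12*w^2 - 2*w + 5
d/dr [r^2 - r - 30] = 2*r - 1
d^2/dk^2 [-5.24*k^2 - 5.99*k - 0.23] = -10.4800000000000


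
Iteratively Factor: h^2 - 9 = (h + 3)*(h - 3)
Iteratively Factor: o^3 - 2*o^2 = (o)*(o^2 - 2*o) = o*(o - 2)*(o)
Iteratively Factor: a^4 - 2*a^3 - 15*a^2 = (a - 5)*(a^3 + 3*a^2) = (a - 5)*(a + 3)*(a^2) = a*(a - 5)*(a + 3)*(a)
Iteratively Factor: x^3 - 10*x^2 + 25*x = (x - 5)*(x^2 - 5*x) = x*(x - 5)*(x - 5)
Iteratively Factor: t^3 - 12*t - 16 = (t - 4)*(t^2 + 4*t + 4) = (t - 4)*(t + 2)*(t + 2)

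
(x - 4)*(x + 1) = x^2 - 3*x - 4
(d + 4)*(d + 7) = d^2 + 11*d + 28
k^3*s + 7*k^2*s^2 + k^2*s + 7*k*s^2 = k*(k + 7*s)*(k*s + s)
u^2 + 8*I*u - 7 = (u + I)*(u + 7*I)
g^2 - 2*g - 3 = (g - 3)*(g + 1)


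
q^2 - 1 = (q - 1)*(q + 1)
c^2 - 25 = (c - 5)*(c + 5)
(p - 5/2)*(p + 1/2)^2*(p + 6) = p^4 + 9*p^3/2 - 45*p^2/4 - 113*p/8 - 15/4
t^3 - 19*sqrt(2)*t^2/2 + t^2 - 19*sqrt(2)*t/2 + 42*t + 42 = (t + 1)*(t - 6*sqrt(2))*(t - 7*sqrt(2)/2)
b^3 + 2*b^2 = b^2*(b + 2)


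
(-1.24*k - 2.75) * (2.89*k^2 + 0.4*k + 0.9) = -3.5836*k^3 - 8.4435*k^2 - 2.216*k - 2.475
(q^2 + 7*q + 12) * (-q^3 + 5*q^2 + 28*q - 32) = -q^5 - 2*q^4 + 51*q^3 + 224*q^2 + 112*q - 384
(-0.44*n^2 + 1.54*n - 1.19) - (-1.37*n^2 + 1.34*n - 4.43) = 0.93*n^2 + 0.2*n + 3.24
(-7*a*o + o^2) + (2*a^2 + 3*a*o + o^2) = 2*a^2 - 4*a*o + 2*o^2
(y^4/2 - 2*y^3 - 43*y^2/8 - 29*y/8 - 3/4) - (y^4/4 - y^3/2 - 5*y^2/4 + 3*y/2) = y^4/4 - 3*y^3/2 - 33*y^2/8 - 41*y/8 - 3/4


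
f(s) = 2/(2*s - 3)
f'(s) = -4/(2*s - 3)^2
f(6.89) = 0.19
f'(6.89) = -0.03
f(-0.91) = -0.41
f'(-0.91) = -0.17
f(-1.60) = -0.32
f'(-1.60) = -0.10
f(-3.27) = -0.21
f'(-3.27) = -0.04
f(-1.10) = -0.38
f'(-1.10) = -0.15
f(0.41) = -0.92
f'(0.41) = -0.84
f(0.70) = -1.25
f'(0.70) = -1.56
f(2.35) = 1.18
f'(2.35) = -1.38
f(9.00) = 0.13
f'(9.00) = -0.02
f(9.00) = 0.13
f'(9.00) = -0.02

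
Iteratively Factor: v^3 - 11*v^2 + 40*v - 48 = (v - 3)*(v^2 - 8*v + 16) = (v - 4)*(v - 3)*(v - 4)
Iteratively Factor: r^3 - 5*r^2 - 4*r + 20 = (r - 2)*(r^2 - 3*r - 10) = (r - 2)*(r + 2)*(r - 5)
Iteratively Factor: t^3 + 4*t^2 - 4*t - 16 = (t + 4)*(t^2 - 4) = (t - 2)*(t + 4)*(t + 2)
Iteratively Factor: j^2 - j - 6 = (j + 2)*(j - 3)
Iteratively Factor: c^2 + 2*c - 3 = (c + 3)*(c - 1)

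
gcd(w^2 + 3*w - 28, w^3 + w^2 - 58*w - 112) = w + 7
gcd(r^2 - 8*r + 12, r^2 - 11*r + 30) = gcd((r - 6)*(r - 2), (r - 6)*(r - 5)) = r - 6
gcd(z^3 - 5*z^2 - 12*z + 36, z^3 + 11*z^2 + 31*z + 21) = z + 3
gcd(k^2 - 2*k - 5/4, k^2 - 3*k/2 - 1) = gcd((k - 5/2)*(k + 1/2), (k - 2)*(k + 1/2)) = k + 1/2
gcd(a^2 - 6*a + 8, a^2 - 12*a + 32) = a - 4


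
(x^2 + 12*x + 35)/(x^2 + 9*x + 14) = (x + 5)/(x + 2)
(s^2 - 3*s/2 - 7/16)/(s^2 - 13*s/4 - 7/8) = (4*s - 7)/(2*(2*s - 7))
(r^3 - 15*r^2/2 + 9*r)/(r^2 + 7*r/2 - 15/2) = r*(r - 6)/(r + 5)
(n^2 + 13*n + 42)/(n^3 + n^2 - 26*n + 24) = (n + 7)/(n^2 - 5*n + 4)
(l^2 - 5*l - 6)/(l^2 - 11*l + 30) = (l + 1)/(l - 5)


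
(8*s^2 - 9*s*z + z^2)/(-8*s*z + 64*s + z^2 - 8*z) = (-s + z)/(z - 8)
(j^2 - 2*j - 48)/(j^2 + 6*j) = (j - 8)/j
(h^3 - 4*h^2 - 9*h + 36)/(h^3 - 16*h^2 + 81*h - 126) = (h^2 - h - 12)/(h^2 - 13*h + 42)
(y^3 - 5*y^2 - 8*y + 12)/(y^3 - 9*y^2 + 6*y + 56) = (y^2 - 7*y + 6)/(y^2 - 11*y + 28)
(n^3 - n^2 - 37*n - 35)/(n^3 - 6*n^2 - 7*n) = (n + 5)/n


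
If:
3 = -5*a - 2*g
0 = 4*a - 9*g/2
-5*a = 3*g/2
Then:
No Solution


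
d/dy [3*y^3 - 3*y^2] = 3*y*(3*y - 2)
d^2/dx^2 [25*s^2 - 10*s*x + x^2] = 2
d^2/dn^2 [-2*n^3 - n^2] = -12*n - 2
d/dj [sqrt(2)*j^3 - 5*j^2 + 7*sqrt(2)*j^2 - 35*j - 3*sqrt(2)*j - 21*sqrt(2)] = 3*sqrt(2)*j^2 - 10*j + 14*sqrt(2)*j - 35 - 3*sqrt(2)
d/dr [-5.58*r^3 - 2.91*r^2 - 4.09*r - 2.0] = -16.74*r^2 - 5.82*r - 4.09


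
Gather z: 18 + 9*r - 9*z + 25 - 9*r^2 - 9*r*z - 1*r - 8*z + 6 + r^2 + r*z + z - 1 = -8*r^2 + 8*r + z*(-8*r - 16) + 48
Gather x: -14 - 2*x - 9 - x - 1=-3*x - 24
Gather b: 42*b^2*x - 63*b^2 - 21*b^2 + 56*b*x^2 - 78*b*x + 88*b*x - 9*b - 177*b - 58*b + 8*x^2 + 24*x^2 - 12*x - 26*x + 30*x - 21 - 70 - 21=b^2*(42*x - 84) + b*(56*x^2 + 10*x - 244) + 32*x^2 - 8*x - 112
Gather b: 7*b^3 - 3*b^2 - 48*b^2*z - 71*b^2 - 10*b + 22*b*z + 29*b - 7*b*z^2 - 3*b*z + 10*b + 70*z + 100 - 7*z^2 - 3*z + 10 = 7*b^3 + b^2*(-48*z - 74) + b*(-7*z^2 + 19*z + 29) - 7*z^2 + 67*z + 110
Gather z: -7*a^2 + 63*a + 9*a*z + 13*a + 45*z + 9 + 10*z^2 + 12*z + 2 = -7*a^2 + 76*a + 10*z^2 + z*(9*a + 57) + 11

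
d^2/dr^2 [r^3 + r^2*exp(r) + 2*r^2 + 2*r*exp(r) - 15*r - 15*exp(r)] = r^2*exp(r) + 6*r*exp(r) + 6*r - 9*exp(r) + 4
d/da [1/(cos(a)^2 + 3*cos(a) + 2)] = (2*cos(a) + 3)*sin(a)/(cos(a)^2 + 3*cos(a) + 2)^2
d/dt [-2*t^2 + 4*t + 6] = 4 - 4*t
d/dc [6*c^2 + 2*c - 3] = 12*c + 2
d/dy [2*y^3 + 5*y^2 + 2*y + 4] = 6*y^2 + 10*y + 2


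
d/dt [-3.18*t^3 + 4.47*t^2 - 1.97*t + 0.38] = -9.54*t^2 + 8.94*t - 1.97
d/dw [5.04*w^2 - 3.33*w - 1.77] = 10.08*w - 3.33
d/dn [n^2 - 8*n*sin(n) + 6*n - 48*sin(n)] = -8*n*cos(n) + 2*n - 8*sin(n) - 48*cos(n) + 6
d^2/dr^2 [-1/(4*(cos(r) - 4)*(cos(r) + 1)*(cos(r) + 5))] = (2*(1 - cos(r)^2)^2 - 12*sin(r)^6 - 3*cos(r)^6 + 22*cos(r)^5 + 34*cos(r)^3 + 579*cos(r)^2 - 272*cos(r) - 792)/(4*(cos(r) - 4)^3*(cos(r) + 1)^3*(cos(r) + 5)^3)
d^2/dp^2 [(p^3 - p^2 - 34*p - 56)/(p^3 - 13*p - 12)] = 2*(-p^6 - 63*p^5 - 303*p^4 - 357*p^3 + 204*p^2 - 1584*p - 4304)/(p^9 - 39*p^7 - 36*p^6 + 507*p^5 + 936*p^4 - 1765*p^3 - 6084*p^2 - 5616*p - 1728)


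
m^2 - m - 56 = (m - 8)*(m + 7)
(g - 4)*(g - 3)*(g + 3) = g^3 - 4*g^2 - 9*g + 36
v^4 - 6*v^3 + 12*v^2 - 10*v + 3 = (v - 3)*(v - 1)^3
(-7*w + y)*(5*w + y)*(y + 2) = -35*w^2*y - 70*w^2 - 2*w*y^2 - 4*w*y + y^3 + 2*y^2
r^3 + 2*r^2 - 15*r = r*(r - 3)*(r + 5)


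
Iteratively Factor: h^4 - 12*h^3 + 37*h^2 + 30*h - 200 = (h - 5)*(h^3 - 7*h^2 + 2*h + 40) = (h - 5)^2*(h^2 - 2*h - 8) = (h - 5)^2*(h + 2)*(h - 4)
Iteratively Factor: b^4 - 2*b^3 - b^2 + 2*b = (b)*(b^3 - 2*b^2 - b + 2) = b*(b + 1)*(b^2 - 3*b + 2) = b*(b - 2)*(b + 1)*(b - 1)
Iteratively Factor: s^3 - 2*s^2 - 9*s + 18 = (s + 3)*(s^2 - 5*s + 6) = (s - 3)*(s + 3)*(s - 2)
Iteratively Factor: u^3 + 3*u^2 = (u)*(u^2 + 3*u) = u^2*(u + 3)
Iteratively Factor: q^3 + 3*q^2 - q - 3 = (q + 1)*(q^2 + 2*q - 3) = (q + 1)*(q + 3)*(q - 1)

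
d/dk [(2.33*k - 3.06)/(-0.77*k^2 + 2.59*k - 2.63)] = (1.7941*k^2 - 4.7124*k + 1.7975)/(0.5929*k^4 - 3.9886*k^3 + 10.7583*k^2 - 13.6234*k + 6.9169)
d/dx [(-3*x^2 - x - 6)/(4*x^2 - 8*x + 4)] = (7*x + 13)/(4*(x^3 - 3*x^2 + 3*x - 1))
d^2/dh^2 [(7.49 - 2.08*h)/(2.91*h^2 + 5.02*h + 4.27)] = (-(2.08*h - 7.49)*(5.82*h + 5.02)*(11.64*h + 10.04) + (36.3168*h - 22.7086)*(2.91*h^2 + 5.02*h + 4.27))/(2.91*h^2 + 5.02*h + 4.27)^3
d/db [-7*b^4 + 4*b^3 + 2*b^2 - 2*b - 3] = -28*b^3 + 12*b^2 + 4*b - 2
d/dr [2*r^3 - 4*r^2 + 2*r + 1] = 6*r^2 - 8*r + 2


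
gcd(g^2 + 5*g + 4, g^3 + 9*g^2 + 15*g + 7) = g + 1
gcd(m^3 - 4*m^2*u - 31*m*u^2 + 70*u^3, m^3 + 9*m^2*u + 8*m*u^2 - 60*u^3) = -m^2 - 3*m*u + 10*u^2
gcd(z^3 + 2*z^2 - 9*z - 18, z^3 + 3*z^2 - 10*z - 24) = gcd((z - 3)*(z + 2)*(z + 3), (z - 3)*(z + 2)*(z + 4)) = z^2 - z - 6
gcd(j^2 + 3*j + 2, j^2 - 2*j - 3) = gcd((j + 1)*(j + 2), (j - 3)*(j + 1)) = j + 1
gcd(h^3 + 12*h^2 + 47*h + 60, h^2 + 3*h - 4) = h + 4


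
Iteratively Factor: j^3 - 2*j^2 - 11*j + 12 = (j - 4)*(j^2 + 2*j - 3) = (j - 4)*(j - 1)*(j + 3)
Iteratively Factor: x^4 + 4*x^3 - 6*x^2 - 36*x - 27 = (x - 3)*(x^3 + 7*x^2 + 15*x + 9) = (x - 3)*(x + 3)*(x^2 + 4*x + 3) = (x - 3)*(x + 1)*(x + 3)*(x + 3)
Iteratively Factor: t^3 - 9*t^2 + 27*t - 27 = (t - 3)*(t^2 - 6*t + 9) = (t - 3)^2*(t - 3)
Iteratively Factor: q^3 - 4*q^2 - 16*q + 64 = (q - 4)*(q^2 - 16) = (q - 4)*(q + 4)*(q - 4)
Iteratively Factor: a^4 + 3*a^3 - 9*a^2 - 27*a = (a + 3)*(a^3 - 9*a) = a*(a + 3)*(a^2 - 9) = a*(a - 3)*(a + 3)*(a + 3)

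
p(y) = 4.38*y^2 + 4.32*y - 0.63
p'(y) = 8.76*y + 4.32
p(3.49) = 67.80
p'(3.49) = 34.89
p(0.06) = -0.36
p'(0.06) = 4.85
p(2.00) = 25.53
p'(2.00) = 21.84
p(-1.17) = 0.31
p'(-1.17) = -5.93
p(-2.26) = 11.98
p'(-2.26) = -15.48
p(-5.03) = 88.46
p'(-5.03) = -39.74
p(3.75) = 77.16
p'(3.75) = 37.17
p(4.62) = 112.82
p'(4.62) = 44.79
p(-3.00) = 25.83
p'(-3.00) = -21.96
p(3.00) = 51.75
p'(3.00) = 30.60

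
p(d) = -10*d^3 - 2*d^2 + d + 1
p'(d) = -30*d^2 - 4*d + 1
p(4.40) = -885.16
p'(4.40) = -597.40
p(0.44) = 0.20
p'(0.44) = -6.57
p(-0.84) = 4.68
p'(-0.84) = -16.81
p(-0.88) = 5.39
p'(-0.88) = -18.71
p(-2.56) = 153.10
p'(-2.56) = -185.37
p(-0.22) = 0.79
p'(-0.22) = 0.43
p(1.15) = -15.70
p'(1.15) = -43.28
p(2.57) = -179.39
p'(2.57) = -207.43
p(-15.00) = 33286.00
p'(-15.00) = -6689.00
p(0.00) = 1.00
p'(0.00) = 1.00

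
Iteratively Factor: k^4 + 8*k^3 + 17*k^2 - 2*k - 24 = (k - 1)*(k^3 + 9*k^2 + 26*k + 24) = (k - 1)*(k + 4)*(k^2 + 5*k + 6) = (k - 1)*(k + 2)*(k + 4)*(k + 3)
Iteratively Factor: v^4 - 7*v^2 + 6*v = (v)*(v^3 - 7*v + 6) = v*(v - 2)*(v^2 + 2*v - 3) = v*(v - 2)*(v - 1)*(v + 3)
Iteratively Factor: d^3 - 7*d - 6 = (d - 3)*(d^2 + 3*d + 2) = (d - 3)*(d + 1)*(d + 2)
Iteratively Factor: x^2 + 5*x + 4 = (x + 1)*(x + 4)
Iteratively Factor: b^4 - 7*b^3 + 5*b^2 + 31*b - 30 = (b + 2)*(b^3 - 9*b^2 + 23*b - 15) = (b - 3)*(b + 2)*(b^2 - 6*b + 5) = (b - 3)*(b - 1)*(b + 2)*(b - 5)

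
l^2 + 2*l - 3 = (l - 1)*(l + 3)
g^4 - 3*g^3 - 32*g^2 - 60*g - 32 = (g - 8)*(g + 1)*(g + 2)^2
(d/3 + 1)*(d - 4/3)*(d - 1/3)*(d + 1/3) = d^4/3 + 5*d^3/9 - 37*d^2/27 - 5*d/81 + 4/27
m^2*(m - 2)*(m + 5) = m^4 + 3*m^3 - 10*m^2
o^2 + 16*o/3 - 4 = (o - 2/3)*(o + 6)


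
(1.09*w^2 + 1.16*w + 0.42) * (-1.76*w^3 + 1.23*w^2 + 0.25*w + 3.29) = -1.9184*w^5 - 0.7009*w^4 + 0.9601*w^3 + 4.3927*w^2 + 3.9214*w + 1.3818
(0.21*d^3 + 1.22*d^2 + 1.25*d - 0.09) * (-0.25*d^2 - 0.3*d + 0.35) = -0.0525*d^5 - 0.368*d^4 - 0.605*d^3 + 0.0745*d^2 + 0.4645*d - 0.0315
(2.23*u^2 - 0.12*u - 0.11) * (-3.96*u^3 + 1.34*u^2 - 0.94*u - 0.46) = -8.8308*u^5 + 3.4634*u^4 - 1.8214*u^3 - 1.0604*u^2 + 0.1586*u + 0.0506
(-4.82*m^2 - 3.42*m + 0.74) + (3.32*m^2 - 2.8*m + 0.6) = -1.5*m^2 - 6.22*m + 1.34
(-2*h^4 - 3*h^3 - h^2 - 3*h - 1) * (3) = -6*h^4 - 9*h^3 - 3*h^2 - 9*h - 3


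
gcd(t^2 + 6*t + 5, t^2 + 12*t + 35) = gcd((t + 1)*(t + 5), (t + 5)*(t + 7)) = t + 5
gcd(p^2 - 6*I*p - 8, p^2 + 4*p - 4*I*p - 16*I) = p - 4*I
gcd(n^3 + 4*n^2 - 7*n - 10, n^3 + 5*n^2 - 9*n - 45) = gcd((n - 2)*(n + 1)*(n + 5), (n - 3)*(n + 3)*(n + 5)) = n + 5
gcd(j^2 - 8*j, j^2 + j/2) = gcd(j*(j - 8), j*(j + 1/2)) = j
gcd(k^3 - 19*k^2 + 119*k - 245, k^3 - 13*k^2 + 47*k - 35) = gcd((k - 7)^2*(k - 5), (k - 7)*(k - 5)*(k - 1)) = k^2 - 12*k + 35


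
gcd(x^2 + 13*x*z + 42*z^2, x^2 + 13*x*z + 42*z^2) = x^2 + 13*x*z + 42*z^2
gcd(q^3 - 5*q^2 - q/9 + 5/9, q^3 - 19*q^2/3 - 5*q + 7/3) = q - 1/3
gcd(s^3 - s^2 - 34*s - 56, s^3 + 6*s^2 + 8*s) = s^2 + 6*s + 8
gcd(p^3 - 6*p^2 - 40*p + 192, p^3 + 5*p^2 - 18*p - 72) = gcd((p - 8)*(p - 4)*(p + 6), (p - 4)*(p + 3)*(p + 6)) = p^2 + 2*p - 24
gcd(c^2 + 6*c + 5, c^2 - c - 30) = c + 5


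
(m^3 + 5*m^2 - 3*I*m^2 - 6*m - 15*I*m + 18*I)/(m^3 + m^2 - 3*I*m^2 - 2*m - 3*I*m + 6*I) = (m + 6)/(m + 2)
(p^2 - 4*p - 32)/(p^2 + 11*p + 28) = (p - 8)/(p + 7)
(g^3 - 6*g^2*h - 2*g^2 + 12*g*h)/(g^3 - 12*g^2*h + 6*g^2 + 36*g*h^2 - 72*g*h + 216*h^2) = g*(g - 2)/(g^2 - 6*g*h + 6*g - 36*h)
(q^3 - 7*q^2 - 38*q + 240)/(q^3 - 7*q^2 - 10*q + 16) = (q^2 + q - 30)/(q^2 + q - 2)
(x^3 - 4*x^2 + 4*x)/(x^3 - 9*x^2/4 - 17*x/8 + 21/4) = 8*x*(x - 2)/(8*x^2 - 2*x - 21)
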